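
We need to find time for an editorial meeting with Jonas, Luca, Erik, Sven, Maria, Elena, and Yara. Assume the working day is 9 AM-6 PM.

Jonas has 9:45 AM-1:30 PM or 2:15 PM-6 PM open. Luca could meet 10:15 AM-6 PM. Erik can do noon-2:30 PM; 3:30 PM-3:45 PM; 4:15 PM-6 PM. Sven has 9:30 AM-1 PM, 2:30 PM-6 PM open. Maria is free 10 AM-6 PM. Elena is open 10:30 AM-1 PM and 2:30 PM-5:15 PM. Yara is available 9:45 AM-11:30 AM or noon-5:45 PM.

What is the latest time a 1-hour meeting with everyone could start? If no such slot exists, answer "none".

16:15

Jonas ∩ Luca: 10:15-13:30, 14:15-18:00.
Jonas ∩ Luca ∩ Erik: 12:00-13:30, 14:15-14:30, 15:30-15:45, 16:15-18:00.
Jonas ∩ Luca ∩ Erik ∩ Sven: 12:00-13:00, 15:30-15:45, 16:15-18:00.
Jonas ∩ Luca ∩ Erik ∩ Sven ∩ Maria: 12:00-13:00, 15:30-15:45, 16:15-18:00.
Jonas ∩ Luca ∩ Erik ∩ Sven ∩ Maria ∩ Elena: 12:00-13:00, 15:30-15:45, 16:15-17:15.
Jonas ∩ Luca ∩ Erik ∩ Sven ∩ Maria ∩ Elena ∩ Yara: 12:00-13:00, 15:30-15:45, 16:15-17:15.
The last common window of at least 60 minutes is 16:15-17:15; a 60-minute meeting can start as late as 16:15 and still end by 17:15.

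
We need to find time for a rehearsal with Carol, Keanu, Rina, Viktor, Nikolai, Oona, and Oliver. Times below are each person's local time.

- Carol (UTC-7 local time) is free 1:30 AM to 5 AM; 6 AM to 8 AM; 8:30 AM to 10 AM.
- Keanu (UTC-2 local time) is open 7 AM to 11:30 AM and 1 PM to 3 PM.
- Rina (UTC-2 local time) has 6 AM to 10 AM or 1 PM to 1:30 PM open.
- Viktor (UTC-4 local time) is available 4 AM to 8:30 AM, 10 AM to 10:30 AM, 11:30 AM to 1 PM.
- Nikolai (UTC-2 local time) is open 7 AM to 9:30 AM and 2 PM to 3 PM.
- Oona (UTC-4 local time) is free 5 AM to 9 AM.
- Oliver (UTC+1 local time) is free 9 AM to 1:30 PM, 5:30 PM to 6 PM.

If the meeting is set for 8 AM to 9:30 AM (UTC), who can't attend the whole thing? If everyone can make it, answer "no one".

Carol in UTC: 08:30-12:00, 13:00-15:00, 15:30-17:00 (add 7h to convert from UTC-7).
Keanu in UTC: 09:00-13:30, 15:00-17:00 (add 2h to convert from UTC-2).
Rina in UTC: 08:00-12:00, 15:00-15:30 (add 2h to convert from UTC-2).
Viktor in UTC: 08:00-12:30, 14:00-14:30, 15:30-17:00 (add 4h to convert from UTC-4).
Nikolai in UTC: 09:00-11:30, 16:00-17:00 (add 2h to convert from UTC-2).
Oona in UTC: 09:00-13:00 (add 4h to convert from UTC-4).
Oliver in UTC: 08:00-12:30, 16:30-17:00 (subtract 1h to convert from UTC+1).
Carol: not fully free for 08:00-09:30. Keanu: not fully free for 08:00-09:30. Rina: free for 08:00-09:30. Viktor: free for 08:00-09:30. Nikolai: not fully free for 08:00-09:30. Oona: not fully free for 08:00-09:30. Oliver: free for 08:00-09:30.

Carol, Keanu, Nikolai, Oona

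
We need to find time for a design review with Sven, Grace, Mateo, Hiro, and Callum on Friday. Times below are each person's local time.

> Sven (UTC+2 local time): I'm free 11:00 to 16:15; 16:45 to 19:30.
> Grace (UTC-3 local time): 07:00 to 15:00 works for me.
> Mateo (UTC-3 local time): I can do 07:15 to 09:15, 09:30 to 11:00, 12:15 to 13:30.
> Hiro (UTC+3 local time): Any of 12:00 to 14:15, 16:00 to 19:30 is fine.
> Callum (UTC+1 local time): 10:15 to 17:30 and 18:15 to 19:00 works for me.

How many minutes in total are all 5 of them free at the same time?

195

Sven in UTC: 09:00-14:15, 14:45-17:30 (subtract 2h to convert from UTC+2).
Grace in UTC: 10:00-18:00 (add 3h to convert from UTC-3).
Mateo in UTC: 10:15-12:15, 12:30-14:00, 15:15-16:30 (add 3h to convert from UTC-3).
Hiro in UTC: 09:00-11:15, 13:00-16:30 (subtract 3h to convert from UTC+3).
Callum in UTC: 09:15-16:30, 17:15-18:00 (subtract 1h to convert from UTC+1).
Sven ∩ Grace: 10:00-14:15, 14:45-17:30.
Sven ∩ Grace ∩ Mateo: 10:15-12:15, 12:30-14:00, 15:15-16:30.
Sven ∩ Grace ∩ Mateo ∩ Hiro: 10:15-11:15, 13:00-14:00, 15:15-16:30.
Sven ∩ Grace ∩ Mateo ∩ Hiro ∩ Callum: 10:15-11:15, 13:00-14:00, 15:15-16:30.
So the common availability across everyone is 10:15-11:15, 13:00-14:00, 15:15-16:30.
Summing the common windows: 60 + 60 + 75 = 195 minutes.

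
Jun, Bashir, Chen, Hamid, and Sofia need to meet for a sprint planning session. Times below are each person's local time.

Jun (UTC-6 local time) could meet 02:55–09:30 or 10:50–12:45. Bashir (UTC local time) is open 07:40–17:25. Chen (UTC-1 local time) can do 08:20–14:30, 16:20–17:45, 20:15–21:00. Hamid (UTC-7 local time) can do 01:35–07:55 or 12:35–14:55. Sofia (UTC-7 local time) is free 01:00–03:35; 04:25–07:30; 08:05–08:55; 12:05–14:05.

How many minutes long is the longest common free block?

Jun in UTC: 08:55-15:30, 16:50-18:45 (add 6h to convert from UTC-6).
Bashir in UTC: 07:40-17:25.
Chen in UTC: 09:20-15:30, 17:20-18:45, 21:15-22:00 (add 1h to convert from UTC-1).
Hamid in UTC: 08:35-14:55, 19:35-21:55 (add 7h to convert from UTC-7).
Sofia in UTC: 08:00-10:35, 11:25-14:30, 15:05-15:55, 19:05-21:05 (add 7h to convert from UTC-7).
Jun ∩ Bashir: 08:55-15:30, 16:50-17:25.
Jun ∩ Bashir ∩ Chen: 09:20-15:30, 17:20-17:25.
Jun ∩ Bashir ∩ Chen ∩ Hamid: 09:20-14:55.
Jun ∩ Bashir ∩ Chen ∩ Hamid ∩ Sofia: 09:20-10:35, 11:25-14:30.
The longest is 11:25-14:30 at 185 minutes.

185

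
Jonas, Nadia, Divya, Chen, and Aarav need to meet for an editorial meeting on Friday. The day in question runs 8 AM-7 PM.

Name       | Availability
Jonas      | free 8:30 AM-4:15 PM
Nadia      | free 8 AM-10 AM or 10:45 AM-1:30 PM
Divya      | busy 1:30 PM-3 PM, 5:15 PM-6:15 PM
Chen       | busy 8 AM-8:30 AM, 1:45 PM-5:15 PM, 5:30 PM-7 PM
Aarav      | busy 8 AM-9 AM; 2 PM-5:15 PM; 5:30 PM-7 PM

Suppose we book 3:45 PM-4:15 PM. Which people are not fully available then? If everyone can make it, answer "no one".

Aarav, Chen, Nadia

Jonas free: 08:30-16:15.
Nadia free: 08:00-10:00, 10:45-13:30.
Divya free: 08:00-13:30, 15:00-17:15, 18:15-19:00 (invert busy blocks within the working day).
Chen free: 08:30-13:45, 17:15-17:30 (invert busy blocks within the working day).
Aarav free: 09:00-14:00, 17:15-17:30 (invert busy blocks within the working day).
Jonas: free for 15:45-16:15. Nadia: not fully free for 15:45-16:15. Divya: free for 15:45-16:15. Chen: not fully free for 15:45-16:15. Aarav: not fully free for 15:45-16:15.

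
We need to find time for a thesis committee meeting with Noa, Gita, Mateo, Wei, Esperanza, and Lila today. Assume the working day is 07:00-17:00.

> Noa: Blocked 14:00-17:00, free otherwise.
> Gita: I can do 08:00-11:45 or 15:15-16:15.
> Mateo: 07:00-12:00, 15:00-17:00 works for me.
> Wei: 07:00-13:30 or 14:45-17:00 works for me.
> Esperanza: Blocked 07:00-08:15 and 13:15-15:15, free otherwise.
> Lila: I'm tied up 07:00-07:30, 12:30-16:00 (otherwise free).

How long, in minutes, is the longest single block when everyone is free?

210

Noa free: 07:00-14:00 (invert busy blocks within the working day).
Gita free: 08:00-11:45, 15:15-16:15.
Mateo free: 07:00-12:00, 15:00-17:00.
Wei free: 07:00-13:30, 14:45-17:00.
Esperanza free: 08:15-13:15, 15:15-17:00 (invert busy blocks within the working day).
Lila free: 07:30-12:30, 16:00-17:00 (invert busy blocks within the working day).
Noa ∩ Gita: 08:00-11:45.
Noa ∩ Gita ∩ Mateo: 08:00-11:45.
Noa ∩ Gita ∩ Mateo ∩ Wei: 08:00-11:45.
Noa ∩ Gita ∩ Mateo ∩ Wei ∩ Esperanza: 08:15-11:45.
Noa ∩ Gita ∩ Mateo ∩ Wei ∩ Esperanza ∩ Lila: 08:15-11:45.
The longest is 08:15-11:45 at 210 minutes.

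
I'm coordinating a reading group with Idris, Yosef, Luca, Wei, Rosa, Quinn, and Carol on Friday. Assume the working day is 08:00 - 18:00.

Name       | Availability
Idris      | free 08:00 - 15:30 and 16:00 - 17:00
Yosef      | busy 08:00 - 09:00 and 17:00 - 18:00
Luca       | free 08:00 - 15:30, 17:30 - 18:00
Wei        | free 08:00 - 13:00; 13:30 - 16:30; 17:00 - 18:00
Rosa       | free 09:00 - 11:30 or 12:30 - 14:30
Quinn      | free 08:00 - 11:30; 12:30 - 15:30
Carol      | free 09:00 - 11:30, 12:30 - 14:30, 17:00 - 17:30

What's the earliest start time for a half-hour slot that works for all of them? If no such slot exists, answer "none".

09:00

Idris free: 08:00-15:30, 16:00-17:00.
Yosef free: 09:00-17:00 (invert busy blocks within the working day).
Luca free: 08:00-15:30, 17:30-18:00.
Wei free: 08:00-13:00, 13:30-16:30, 17:00-18:00.
Rosa free: 09:00-11:30, 12:30-14:30.
Quinn free: 08:00-11:30, 12:30-15:30.
Carol free: 09:00-11:30, 12:30-14:30, 17:00-17:30.
Idris ∩ Yosef: 09:00-15:30, 16:00-17:00.
Idris ∩ Yosef ∩ Luca: 09:00-15:30.
Idris ∩ Yosef ∩ Luca ∩ Wei: 09:00-13:00, 13:30-15:30.
Idris ∩ Yosef ∩ Luca ∩ Wei ∩ Rosa: 09:00-11:30, 12:30-13:00, 13:30-14:30.
Idris ∩ Yosef ∩ Luca ∩ Wei ∩ Rosa ∩ Quinn: 09:00-11:30, 12:30-13:00, 13:30-14:30.
Idris ∩ Yosef ∩ Luca ∩ Wei ∩ Rosa ∩ Quinn ∩ Carol: 09:00-11:30, 12:30-13:00, 13:30-14:30.
The first common window of at least 30 minutes is 09:00-11:30, so the earliest start is 09:00.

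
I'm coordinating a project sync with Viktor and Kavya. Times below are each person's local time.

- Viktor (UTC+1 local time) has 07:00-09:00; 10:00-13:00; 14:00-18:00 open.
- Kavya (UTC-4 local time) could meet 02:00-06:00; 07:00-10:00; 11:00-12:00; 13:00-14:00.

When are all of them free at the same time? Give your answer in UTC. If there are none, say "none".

Viktor in UTC: 06:00-08:00, 09:00-12:00, 13:00-17:00 (subtract 1h to convert from UTC+1).
Kavya in UTC: 06:00-10:00, 11:00-14:00, 15:00-16:00, 17:00-18:00 (add 4h to convert from UTC-4).
Viktor ∩ Kavya: 06:00-08:00, 09:00-10:00, 11:00-12:00, 13:00-14:00, 15:00-16:00.

06:00-08:00, 09:00-10:00, 11:00-12:00, 13:00-14:00, 15:00-16:00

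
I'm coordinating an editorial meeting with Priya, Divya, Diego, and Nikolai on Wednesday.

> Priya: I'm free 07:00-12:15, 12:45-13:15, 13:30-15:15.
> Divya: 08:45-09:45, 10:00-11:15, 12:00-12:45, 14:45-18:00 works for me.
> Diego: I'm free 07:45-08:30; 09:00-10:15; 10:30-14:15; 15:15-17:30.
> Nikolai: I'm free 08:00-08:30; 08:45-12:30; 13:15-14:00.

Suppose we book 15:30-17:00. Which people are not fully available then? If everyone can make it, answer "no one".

Priya: not fully free for 15:30-17:00. Divya: free for 15:30-17:00. Diego: free for 15:30-17:00. Nikolai: not fully free for 15:30-17:00.

Nikolai, Priya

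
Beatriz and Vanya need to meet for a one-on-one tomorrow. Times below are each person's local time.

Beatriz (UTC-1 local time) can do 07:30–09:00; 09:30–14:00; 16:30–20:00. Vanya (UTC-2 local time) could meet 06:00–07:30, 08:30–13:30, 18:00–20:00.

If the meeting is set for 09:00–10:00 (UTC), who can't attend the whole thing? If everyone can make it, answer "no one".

Beatriz in UTC: 08:30-10:00, 10:30-15:00, 17:30-21:00 (add 1h to convert from UTC-1).
Vanya in UTC: 08:00-09:30, 10:30-15:30, 20:00-22:00 (add 2h to convert from UTC-2).
Beatriz: free for 09:00-10:00. Vanya: not fully free for 09:00-10:00.

Vanya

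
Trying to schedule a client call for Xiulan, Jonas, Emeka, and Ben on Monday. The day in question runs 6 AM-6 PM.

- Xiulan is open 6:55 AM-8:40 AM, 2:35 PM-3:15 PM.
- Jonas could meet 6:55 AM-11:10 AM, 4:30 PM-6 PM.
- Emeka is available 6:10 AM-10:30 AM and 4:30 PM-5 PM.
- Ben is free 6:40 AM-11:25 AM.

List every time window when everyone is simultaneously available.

06:55-08:40

Xiulan ∩ Jonas: 06:55-08:40.
Xiulan ∩ Jonas ∩ Emeka: 06:55-08:40.
Xiulan ∩ Jonas ∩ Emeka ∩ Ben: 06:55-08:40.
So the common availability across everyone is 06:55-08:40.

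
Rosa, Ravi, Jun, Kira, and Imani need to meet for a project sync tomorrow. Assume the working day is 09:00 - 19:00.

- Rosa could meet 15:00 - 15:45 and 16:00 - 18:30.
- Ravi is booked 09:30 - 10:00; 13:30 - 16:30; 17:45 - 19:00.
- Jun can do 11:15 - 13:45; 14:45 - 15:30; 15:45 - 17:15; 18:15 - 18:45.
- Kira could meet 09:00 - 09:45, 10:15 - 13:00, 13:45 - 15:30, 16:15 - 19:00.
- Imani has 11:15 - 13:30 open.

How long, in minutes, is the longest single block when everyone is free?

0

Rosa free: 15:00-15:45, 16:00-18:30.
Ravi free: 09:00-09:30, 10:00-13:30, 16:30-17:45 (invert busy blocks within the working day).
Jun free: 11:15-13:45, 14:45-15:30, 15:45-17:15, 18:15-18:45.
Kira free: 09:00-09:45, 10:15-13:00, 13:45-15:30, 16:15-19:00.
Imani free: 11:15-13:30.
Rosa ∩ Ravi: 16:30-17:45.
Rosa ∩ Ravi ∩ Jun: 16:30-17:15.
Rosa ∩ Ravi ∩ Jun ∩ Kira: 16:30-17:15.
Rosa ∩ Ravi ∩ Jun ∩ Kira ∩ Imani: ∅.
There is no time when everyone is free.
No common window exists, so the longest block is 0 minutes.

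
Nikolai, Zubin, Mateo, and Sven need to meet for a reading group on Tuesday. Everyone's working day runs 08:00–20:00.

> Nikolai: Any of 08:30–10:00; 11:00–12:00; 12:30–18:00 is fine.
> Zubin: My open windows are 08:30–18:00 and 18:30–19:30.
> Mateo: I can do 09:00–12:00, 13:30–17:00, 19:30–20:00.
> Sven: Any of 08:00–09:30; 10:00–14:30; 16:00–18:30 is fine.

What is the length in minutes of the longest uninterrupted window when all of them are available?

60

Nikolai ∩ Zubin: 08:30-10:00, 11:00-12:00, 12:30-18:00.
Nikolai ∩ Zubin ∩ Mateo: 09:00-10:00, 11:00-12:00, 13:30-17:00.
Nikolai ∩ Zubin ∩ Mateo ∩ Sven: 09:00-09:30, 11:00-12:00, 13:30-14:30, 16:00-17:00.
The longest is 11:00-12:00 at 60 minutes.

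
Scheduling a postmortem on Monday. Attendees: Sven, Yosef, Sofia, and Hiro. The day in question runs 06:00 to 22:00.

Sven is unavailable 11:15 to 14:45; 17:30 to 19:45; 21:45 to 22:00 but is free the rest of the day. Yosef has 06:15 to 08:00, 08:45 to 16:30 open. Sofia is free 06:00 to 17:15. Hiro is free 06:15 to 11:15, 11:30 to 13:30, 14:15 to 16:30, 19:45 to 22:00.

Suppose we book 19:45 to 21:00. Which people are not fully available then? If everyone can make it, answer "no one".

Sven free: 06:00-11:15, 14:45-17:30, 19:45-21:45 (invert busy blocks within the working day).
Yosef free: 06:15-08:00, 08:45-16:30.
Sofia free: 06:00-17:15.
Hiro free: 06:15-11:15, 11:30-13:30, 14:15-16:30, 19:45-22:00.
Sven: free for 19:45-21:00. Yosef: not fully free for 19:45-21:00. Sofia: not fully free for 19:45-21:00. Hiro: free for 19:45-21:00.

Sofia, Yosef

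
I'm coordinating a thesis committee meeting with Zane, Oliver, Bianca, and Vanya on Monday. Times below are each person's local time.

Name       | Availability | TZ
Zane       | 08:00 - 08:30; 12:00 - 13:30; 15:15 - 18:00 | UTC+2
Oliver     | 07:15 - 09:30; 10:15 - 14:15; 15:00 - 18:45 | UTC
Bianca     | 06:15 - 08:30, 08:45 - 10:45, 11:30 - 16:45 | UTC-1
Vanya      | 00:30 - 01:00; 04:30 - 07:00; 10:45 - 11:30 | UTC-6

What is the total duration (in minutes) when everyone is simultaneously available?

60

Zane in UTC: 06:00-06:30, 10:00-11:30, 13:15-16:00 (subtract 2h to convert from UTC+2).
Oliver in UTC: 07:15-09:30, 10:15-14:15, 15:00-18:45.
Bianca in UTC: 07:15-09:30, 09:45-11:45, 12:30-17:45 (add 1h to convert from UTC-1).
Vanya in UTC: 06:30-07:00, 10:30-13:00, 16:45-17:30 (add 6h to convert from UTC-6).
Zane ∩ Oliver: 10:15-11:30, 13:15-14:15, 15:00-16:00.
Zane ∩ Oliver ∩ Bianca: 10:15-11:30, 13:15-14:15, 15:00-16:00.
Zane ∩ Oliver ∩ Bianca ∩ Vanya: 10:30-11:30.
That's a single block of 60 minutes.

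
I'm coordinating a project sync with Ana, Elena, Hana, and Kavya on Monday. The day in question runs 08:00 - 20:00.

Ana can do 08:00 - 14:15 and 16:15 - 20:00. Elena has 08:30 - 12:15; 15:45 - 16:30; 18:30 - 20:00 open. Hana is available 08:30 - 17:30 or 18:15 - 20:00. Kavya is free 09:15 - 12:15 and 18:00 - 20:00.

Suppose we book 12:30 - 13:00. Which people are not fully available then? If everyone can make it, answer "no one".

Elena, Kavya

Ana: free for 12:30-13:00. Elena: not fully free for 12:30-13:00. Hana: free for 12:30-13:00. Kavya: not fully free for 12:30-13:00.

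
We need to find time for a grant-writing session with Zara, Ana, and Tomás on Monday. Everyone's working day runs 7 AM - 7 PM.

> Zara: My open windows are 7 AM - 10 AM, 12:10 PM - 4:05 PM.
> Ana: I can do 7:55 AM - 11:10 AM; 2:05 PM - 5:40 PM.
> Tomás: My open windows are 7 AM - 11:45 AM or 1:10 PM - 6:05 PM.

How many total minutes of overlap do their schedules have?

Zara ∩ Ana: 07:55-10:00, 14:05-16:05.
Zara ∩ Ana ∩ Tomás: 07:55-10:00, 14:05-16:05.
Summing the common windows: 125 + 120 = 245 minutes.

245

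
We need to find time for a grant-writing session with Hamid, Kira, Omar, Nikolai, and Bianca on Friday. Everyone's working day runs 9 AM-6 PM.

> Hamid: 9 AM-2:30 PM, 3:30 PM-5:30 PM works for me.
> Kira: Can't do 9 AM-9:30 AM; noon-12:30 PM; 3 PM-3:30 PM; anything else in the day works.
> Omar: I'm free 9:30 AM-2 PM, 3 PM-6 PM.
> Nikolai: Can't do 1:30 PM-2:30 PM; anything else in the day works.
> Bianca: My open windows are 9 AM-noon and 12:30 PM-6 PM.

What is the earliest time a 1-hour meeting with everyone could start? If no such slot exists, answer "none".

Hamid free: 09:00-14:30, 15:30-17:30.
Kira free: 09:30-12:00, 12:30-15:00, 15:30-18:00 (invert busy blocks within the working day).
Omar free: 09:30-14:00, 15:00-18:00.
Nikolai free: 09:00-13:30, 14:30-18:00 (invert busy blocks within the working day).
Bianca free: 09:00-12:00, 12:30-18:00.
Hamid ∩ Kira: 09:30-12:00, 12:30-14:30, 15:30-17:30.
Hamid ∩ Kira ∩ Omar: 09:30-12:00, 12:30-14:00, 15:30-17:30.
Hamid ∩ Kira ∩ Omar ∩ Nikolai: 09:30-12:00, 12:30-13:30, 15:30-17:30.
Hamid ∩ Kira ∩ Omar ∩ Nikolai ∩ Bianca: 09:30-12:00, 12:30-13:30, 15:30-17:30.
The first common window of at least 60 minutes is 09:30-12:00, so the earliest start is 09:30.

09:30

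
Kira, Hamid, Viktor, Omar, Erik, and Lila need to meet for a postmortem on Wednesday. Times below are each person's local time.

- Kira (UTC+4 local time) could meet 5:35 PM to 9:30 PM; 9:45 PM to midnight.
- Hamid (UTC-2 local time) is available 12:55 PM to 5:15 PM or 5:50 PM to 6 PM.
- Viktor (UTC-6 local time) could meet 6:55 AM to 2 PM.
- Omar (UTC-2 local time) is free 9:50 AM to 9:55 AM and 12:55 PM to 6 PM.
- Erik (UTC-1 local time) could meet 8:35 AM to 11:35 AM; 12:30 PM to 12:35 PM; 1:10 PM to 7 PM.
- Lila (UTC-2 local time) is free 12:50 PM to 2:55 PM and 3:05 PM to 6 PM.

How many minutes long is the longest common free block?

Kira in UTC: 13:35-17:30, 17:45-20:00 (subtract 4h to convert from UTC+4).
Hamid in UTC: 14:55-19:15, 19:50-20:00 (add 2h to convert from UTC-2).
Viktor in UTC: 12:55-20:00 (add 6h to convert from UTC-6).
Omar in UTC: 11:50-11:55, 14:55-20:00 (add 2h to convert from UTC-2).
Erik in UTC: 09:35-12:35, 13:30-13:35, 14:10-20:00 (add 1h to convert from UTC-1).
Lila in UTC: 14:50-16:55, 17:05-20:00 (add 2h to convert from UTC-2).
Kira ∩ Hamid: 14:55-17:30, 17:45-19:15, 19:50-20:00.
Kira ∩ Hamid ∩ Viktor: 14:55-17:30, 17:45-19:15, 19:50-20:00.
Kira ∩ Hamid ∩ Viktor ∩ Omar: 14:55-17:30, 17:45-19:15, 19:50-20:00.
Kira ∩ Hamid ∩ Viktor ∩ Omar ∩ Erik: 14:55-17:30, 17:45-19:15, 19:50-20:00.
Kira ∩ Hamid ∩ Viktor ∩ Omar ∩ Erik ∩ Lila: 14:55-16:55, 17:05-17:30, 17:45-19:15, 19:50-20:00.
So the common availability across everyone is 14:55-16:55, 17:05-17:30, 17:45-19:15, 19:50-20:00.
The longest is 14:55-16:55 at 120 minutes.

120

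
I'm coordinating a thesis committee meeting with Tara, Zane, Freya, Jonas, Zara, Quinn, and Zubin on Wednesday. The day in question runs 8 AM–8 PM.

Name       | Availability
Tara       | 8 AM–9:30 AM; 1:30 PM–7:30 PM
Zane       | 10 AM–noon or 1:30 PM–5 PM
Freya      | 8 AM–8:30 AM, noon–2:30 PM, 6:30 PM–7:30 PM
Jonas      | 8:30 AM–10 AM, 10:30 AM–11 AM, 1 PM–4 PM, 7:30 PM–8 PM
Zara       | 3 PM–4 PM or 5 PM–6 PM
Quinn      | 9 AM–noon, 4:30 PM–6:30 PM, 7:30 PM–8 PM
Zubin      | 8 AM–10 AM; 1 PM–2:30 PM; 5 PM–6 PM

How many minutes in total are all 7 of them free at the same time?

Tara ∩ Zane: 13:30-17:00.
Tara ∩ Zane ∩ Freya: 13:30-14:30.
Tara ∩ Zane ∩ Freya ∩ Jonas: 13:30-14:30.
Tara ∩ Zane ∩ Freya ∩ Jonas ∩ Zara: ∅.
Tara ∩ Zane ∩ Freya ∩ Jonas ∩ Zara ∩ Quinn: ∅.
Tara ∩ Zane ∩ Freya ∩ Jonas ∩ Zara ∩ Quinn ∩ Zubin: ∅.
There is no time when everyone is free.
There is no common window, so the total is 0 minutes.

0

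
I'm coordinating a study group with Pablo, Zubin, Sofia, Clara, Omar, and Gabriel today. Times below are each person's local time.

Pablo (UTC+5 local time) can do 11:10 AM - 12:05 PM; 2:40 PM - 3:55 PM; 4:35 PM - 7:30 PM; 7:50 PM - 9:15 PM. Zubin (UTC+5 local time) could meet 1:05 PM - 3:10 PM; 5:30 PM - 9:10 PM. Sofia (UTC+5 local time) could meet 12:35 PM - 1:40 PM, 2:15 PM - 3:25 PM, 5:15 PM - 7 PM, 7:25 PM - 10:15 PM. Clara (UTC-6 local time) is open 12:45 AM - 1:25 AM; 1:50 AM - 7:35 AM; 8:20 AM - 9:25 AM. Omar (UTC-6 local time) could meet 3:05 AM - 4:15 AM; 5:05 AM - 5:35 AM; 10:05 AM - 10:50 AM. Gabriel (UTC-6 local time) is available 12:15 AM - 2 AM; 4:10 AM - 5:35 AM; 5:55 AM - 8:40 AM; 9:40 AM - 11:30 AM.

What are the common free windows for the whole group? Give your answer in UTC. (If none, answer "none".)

none

Pablo in UTC: 06:10-07:05, 09:40-10:55, 11:35-14:30, 14:50-16:15 (subtract 5h to convert from UTC+5).
Zubin in UTC: 08:05-10:10, 12:30-16:10 (subtract 5h to convert from UTC+5).
Sofia in UTC: 07:35-08:40, 09:15-10:25, 12:15-14:00, 14:25-17:15 (subtract 5h to convert from UTC+5).
Clara in UTC: 06:45-07:25, 07:50-13:35, 14:20-15:25 (add 6h to convert from UTC-6).
Omar in UTC: 09:05-10:15, 11:05-11:35, 16:05-16:50 (add 6h to convert from UTC-6).
Gabriel in UTC: 06:15-08:00, 10:10-11:35, 11:55-14:40, 15:40-17:30 (add 6h to convert from UTC-6).
Pablo ∩ Zubin: 09:40-10:10, 12:30-14:30, 14:50-16:10.
Pablo ∩ Zubin ∩ Sofia: 09:40-10:10, 12:30-14:00, 14:25-14:30, 14:50-16:10.
Pablo ∩ Zubin ∩ Sofia ∩ Clara: 09:40-10:10, 12:30-13:35, 14:25-14:30, 14:50-15:25.
Pablo ∩ Zubin ∩ Sofia ∩ Clara ∩ Omar: 09:40-10:10.
Pablo ∩ Zubin ∩ Sofia ∩ Clara ∩ Omar ∩ Gabriel: ∅.
There is no time when everyone is free.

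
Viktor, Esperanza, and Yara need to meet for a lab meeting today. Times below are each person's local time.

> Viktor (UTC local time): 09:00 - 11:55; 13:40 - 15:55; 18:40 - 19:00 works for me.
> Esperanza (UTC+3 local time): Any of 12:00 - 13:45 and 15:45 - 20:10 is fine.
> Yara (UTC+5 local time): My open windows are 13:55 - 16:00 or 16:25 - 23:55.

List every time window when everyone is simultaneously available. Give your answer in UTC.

Viktor in UTC: 09:00-11:55, 13:40-15:55, 18:40-19:00.
Esperanza in UTC: 09:00-10:45, 12:45-17:10 (subtract 3h to convert from UTC+3).
Yara in UTC: 08:55-11:00, 11:25-18:55 (subtract 5h to convert from UTC+5).
Viktor ∩ Esperanza: 09:00-10:45, 13:40-15:55.
Viktor ∩ Esperanza ∩ Yara: 09:00-10:45, 13:40-15:55.

09:00-10:45, 13:40-15:55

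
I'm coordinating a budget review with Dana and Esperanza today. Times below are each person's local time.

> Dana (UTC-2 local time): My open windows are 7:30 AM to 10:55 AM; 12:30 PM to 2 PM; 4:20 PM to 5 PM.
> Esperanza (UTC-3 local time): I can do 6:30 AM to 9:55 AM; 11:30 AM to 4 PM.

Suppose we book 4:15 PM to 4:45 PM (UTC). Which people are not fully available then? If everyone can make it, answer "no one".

Dana

Dana in UTC: 09:30-12:55, 14:30-16:00, 18:20-19:00 (add 2h to convert from UTC-2).
Esperanza in UTC: 09:30-12:55, 14:30-19:00 (add 3h to convert from UTC-3).
Dana: not fully free for 16:15-16:45. Esperanza: free for 16:15-16:45.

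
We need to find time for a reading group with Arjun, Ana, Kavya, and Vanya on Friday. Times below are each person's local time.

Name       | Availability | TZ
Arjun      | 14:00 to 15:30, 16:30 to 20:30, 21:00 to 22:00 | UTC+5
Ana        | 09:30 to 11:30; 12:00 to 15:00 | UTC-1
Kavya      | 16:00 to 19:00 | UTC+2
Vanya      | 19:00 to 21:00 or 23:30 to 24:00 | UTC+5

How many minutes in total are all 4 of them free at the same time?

Arjun in UTC: 09:00-10:30, 11:30-15:30, 16:00-17:00 (subtract 5h to convert from UTC+5).
Ana in UTC: 10:30-12:30, 13:00-16:00 (add 1h to convert from UTC-1).
Kavya in UTC: 14:00-17:00 (subtract 2h to convert from UTC+2).
Vanya in UTC: 14:00-16:00, 18:30-19:00 (subtract 5h to convert from UTC+5).
Arjun ∩ Ana: 11:30-12:30, 13:00-15:30.
Arjun ∩ Ana ∩ Kavya: 14:00-15:30.
Arjun ∩ Ana ∩ Kavya ∩ Vanya: 14:00-15:30.
That's a single block of 90 minutes.

90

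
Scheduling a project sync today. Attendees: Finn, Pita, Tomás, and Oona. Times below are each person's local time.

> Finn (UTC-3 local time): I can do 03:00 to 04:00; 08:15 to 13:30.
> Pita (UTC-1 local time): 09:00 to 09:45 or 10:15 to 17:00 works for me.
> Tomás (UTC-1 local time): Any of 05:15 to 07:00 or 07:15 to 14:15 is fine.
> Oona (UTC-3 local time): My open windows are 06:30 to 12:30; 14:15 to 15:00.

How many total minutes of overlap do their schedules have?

Finn in UTC: 06:00-07:00, 11:15-16:30 (add 3h to convert from UTC-3).
Pita in UTC: 10:00-10:45, 11:15-18:00 (add 1h to convert from UTC-1).
Tomás in UTC: 06:15-08:00, 08:15-15:15 (add 1h to convert from UTC-1).
Oona in UTC: 09:30-15:30, 17:15-18:00 (add 3h to convert from UTC-3).
Finn ∩ Pita: 11:15-16:30.
Finn ∩ Pita ∩ Tomás: 11:15-15:15.
Finn ∩ Pita ∩ Tomás ∩ Oona: 11:15-15:15.
So the common availability across everyone is 11:15-15:15.
That's a single block of 240 minutes.

240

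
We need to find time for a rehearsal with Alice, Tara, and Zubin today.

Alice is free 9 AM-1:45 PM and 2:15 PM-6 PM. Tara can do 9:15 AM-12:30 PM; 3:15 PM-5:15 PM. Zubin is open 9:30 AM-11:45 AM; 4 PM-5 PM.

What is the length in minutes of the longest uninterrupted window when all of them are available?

135

Alice ∩ Tara: 09:15-12:30, 15:15-17:15.
Alice ∩ Tara ∩ Zubin: 09:30-11:45, 16:00-17:00.
The longest is 09:30-11:45 at 135 minutes.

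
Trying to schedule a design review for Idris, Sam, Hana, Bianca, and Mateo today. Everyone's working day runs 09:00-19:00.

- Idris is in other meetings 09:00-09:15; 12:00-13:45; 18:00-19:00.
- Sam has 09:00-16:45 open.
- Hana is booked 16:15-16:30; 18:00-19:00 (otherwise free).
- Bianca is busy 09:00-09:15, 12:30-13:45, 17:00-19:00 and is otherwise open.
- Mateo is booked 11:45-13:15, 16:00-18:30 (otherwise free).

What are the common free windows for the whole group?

Idris free: 09:15-12:00, 13:45-18:00 (invert busy blocks within the working day).
Sam free: 09:00-16:45.
Hana free: 09:00-16:15, 16:30-18:00 (invert busy blocks within the working day).
Bianca free: 09:15-12:30, 13:45-17:00 (invert busy blocks within the working day).
Mateo free: 09:00-11:45, 13:15-16:00, 18:30-19:00 (invert busy blocks within the working day).
Idris ∩ Sam: 09:15-12:00, 13:45-16:45.
Idris ∩ Sam ∩ Hana: 09:15-12:00, 13:45-16:15, 16:30-16:45.
Idris ∩ Sam ∩ Hana ∩ Bianca: 09:15-12:00, 13:45-16:15, 16:30-16:45.
Idris ∩ Sam ∩ Hana ∩ Bianca ∩ Mateo: 09:15-11:45, 13:45-16:00.

09:15-11:45, 13:45-16:00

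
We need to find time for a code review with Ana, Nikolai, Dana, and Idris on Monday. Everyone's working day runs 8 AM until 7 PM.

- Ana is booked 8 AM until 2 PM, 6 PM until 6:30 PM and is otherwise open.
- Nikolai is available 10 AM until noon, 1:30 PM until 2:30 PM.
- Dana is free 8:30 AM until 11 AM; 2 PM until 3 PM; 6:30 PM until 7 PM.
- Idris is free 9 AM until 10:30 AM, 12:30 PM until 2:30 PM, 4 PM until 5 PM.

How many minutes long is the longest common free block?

Ana free: 14:00-18:00, 18:30-19:00 (invert busy blocks within the working day).
Nikolai free: 10:00-12:00, 13:30-14:30.
Dana free: 08:30-11:00, 14:00-15:00, 18:30-19:00.
Idris free: 09:00-10:30, 12:30-14:30, 16:00-17:00.
Ana ∩ Nikolai: 14:00-14:30.
Ana ∩ Nikolai ∩ Dana: 14:00-14:30.
Ana ∩ Nikolai ∩ Dana ∩ Idris: 14:00-14:30.
The longest is 14:00-14:30 at 30 minutes.

30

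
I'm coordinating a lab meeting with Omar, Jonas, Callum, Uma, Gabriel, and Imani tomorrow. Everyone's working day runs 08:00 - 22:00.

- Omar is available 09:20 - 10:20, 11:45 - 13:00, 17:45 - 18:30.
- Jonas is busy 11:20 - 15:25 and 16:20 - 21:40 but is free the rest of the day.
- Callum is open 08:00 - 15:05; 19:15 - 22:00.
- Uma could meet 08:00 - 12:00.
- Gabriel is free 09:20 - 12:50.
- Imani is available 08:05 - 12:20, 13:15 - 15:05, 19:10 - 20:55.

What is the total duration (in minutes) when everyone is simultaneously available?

Omar free: 09:20-10:20, 11:45-13:00, 17:45-18:30.
Jonas free: 08:00-11:20, 15:25-16:20, 21:40-22:00 (invert busy blocks within the working day).
Callum free: 08:00-15:05, 19:15-22:00.
Uma free: 08:00-12:00.
Gabriel free: 09:20-12:50.
Imani free: 08:05-12:20, 13:15-15:05, 19:10-20:55.
Omar ∩ Jonas: 09:20-10:20.
Omar ∩ Jonas ∩ Callum: 09:20-10:20.
Omar ∩ Jonas ∩ Callum ∩ Uma: 09:20-10:20.
Omar ∩ Jonas ∩ Callum ∩ Uma ∩ Gabriel: 09:20-10:20.
Omar ∩ Jonas ∩ Callum ∩ Uma ∩ Gabriel ∩ Imani: 09:20-10:20.
That's a single block of 60 minutes.

60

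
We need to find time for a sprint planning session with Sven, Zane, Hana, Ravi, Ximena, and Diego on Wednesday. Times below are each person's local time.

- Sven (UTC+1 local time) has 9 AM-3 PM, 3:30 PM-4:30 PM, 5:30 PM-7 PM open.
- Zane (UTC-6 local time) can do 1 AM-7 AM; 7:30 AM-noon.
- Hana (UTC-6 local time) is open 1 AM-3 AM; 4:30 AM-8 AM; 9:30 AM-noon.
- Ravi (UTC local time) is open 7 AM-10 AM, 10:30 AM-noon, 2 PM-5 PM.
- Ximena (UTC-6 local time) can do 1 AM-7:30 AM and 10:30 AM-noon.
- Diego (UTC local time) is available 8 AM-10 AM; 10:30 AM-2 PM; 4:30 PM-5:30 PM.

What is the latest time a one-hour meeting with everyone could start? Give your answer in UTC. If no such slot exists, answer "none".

Sven in UTC: 08:00-14:00, 14:30-15:30, 16:30-18:00 (subtract 1h to convert from UTC+1).
Zane in UTC: 07:00-13:00, 13:30-18:00 (add 6h to convert from UTC-6).
Hana in UTC: 07:00-09:00, 10:30-14:00, 15:30-18:00 (add 6h to convert from UTC-6).
Ravi in UTC: 07:00-10:00, 10:30-12:00, 14:00-17:00.
Ximena in UTC: 07:00-13:30, 16:30-18:00 (add 6h to convert from UTC-6).
Diego in UTC: 08:00-10:00, 10:30-14:00, 16:30-17:30.
Sven ∩ Zane: 08:00-13:00, 13:30-14:00, 14:30-15:30, 16:30-18:00.
Sven ∩ Zane ∩ Hana: 08:00-09:00, 10:30-13:00, 13:30-14:00, 16:30-18:00.
Sven ∩ Zane ∩ Hana ∩ Ravi: 08:00-09:00, 10:30-12:00, 16:30-17:00.
Sven ∩ Zane ∩ Hana ∩ Ravi ∩ Ximena: 08:00-09:00, 10:30-12:00, 16:30-17:00.
Sven ∩ Zane ∩ Hana ∩ Ravi ∩ Ximena ∩ Diego: 08:00-09:00, 10:30-12:00, 16:30-17:00.
The last common window of at least 60 minutes is 10:30-12:00; a 60-minute meeting can start as late as 11:00 and still end by 12:00.

11:00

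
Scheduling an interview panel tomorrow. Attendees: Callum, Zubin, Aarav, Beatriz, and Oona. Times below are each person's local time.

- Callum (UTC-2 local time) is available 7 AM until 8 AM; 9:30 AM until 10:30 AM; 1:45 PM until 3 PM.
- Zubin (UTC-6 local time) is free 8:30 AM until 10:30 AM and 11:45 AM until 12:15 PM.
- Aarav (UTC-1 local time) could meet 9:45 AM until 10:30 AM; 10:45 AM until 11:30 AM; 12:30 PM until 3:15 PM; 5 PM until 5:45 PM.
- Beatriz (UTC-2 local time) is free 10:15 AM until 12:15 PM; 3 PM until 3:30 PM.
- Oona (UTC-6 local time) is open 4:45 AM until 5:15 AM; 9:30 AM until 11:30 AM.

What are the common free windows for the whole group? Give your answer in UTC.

none

Callum in UTC: 09:00-10:00, 11:30-12:30, 15:45-17:00 (add 2h to convert from UTC-2).
Zubin in UTC: 14:30-16:30, 17:45-18:15 (add 6h to convert from UTC-6).
Aarav in UTC: 10:45-11:30, 11:45-12:30, 13:30-16:15, 18:00-18:45 (add 1h to convert from UTC-1).
Beatriz in UTC: 12:15-14:15, 17:00-17:30 (add 2h to convert from UTC-2).
Oona in UTC: 10:45-11:15, 15:30-17:30 (add 6h to convert from UTC-6).
Callum ∩ Zubin: 15:45-16:30.
Callum ∩ Zubin ∩ Aarav: 15:45-16:15.
Callum ∩ Zubin ∩ Aarav ∩ Beatriz: ∅.
Callum ∩ Zubin ∩ Aarav ∩ Beatriz ∩ Oona: ∅.
There is no time when everyone is free.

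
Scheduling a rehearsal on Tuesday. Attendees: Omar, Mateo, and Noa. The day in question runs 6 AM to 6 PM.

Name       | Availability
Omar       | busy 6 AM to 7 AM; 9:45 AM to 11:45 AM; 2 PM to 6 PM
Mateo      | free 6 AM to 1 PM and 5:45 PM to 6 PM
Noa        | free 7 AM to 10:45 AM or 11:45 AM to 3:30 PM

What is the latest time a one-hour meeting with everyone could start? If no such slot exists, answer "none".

12:00

Omar free: 07:00-09:45, 11:45-14:00 (invert busy blocks within the working day).
Mateo free: 06:00-13:00, 17:45-18:00.
Noa free: 07:00-10:45, 11:45-15:30.
Omar ∩ Mateo: 07:00-09:45, 11:45-13:00.
Omar ∩ Mateo ∩ Noa: 07:00-09:45, 11:45-13:00.
Those are the intersection windows.
The last common window of at least 60 minutes is 11:45-13:00; a 60-minute meeting can start as late as 12:00 and still end by 13:00.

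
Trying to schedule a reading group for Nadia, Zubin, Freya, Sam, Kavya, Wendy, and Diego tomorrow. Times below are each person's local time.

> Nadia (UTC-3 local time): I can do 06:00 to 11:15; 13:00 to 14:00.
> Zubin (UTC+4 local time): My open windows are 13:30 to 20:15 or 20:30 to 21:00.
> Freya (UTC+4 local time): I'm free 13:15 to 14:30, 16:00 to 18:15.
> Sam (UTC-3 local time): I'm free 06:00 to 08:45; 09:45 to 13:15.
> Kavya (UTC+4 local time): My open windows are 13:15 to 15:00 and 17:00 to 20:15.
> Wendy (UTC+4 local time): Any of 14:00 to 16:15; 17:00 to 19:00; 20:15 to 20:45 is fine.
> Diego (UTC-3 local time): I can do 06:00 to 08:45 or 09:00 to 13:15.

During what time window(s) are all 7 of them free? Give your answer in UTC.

10:00-10:30, 13:00-14:15

Nadia in UTC: 09:00-14:15, 16:00-17:00 (add 3h to convert from UTC-3).
Zubin in UTC: 09:30-16:15, 16:30-17:00 (subtract 4h to convert from UTC+4).
Freya in UTC: 09:15-10:30, 12:00-14:15 (subtract 4h to convert from UTC+4).
Sam in UTC: 09:00-11:45, 12:45-16:15 (add 3h to convert from UTC-3).
Kavya in UTC: 09:15-11:00, 13:00-16:15 (subtract 4h to convert from UTC+4).
Wendy in UTC: 10:00-12:15, 13:00-15:00, 16:15-16:45 (subtract 4h to convert from UTC+4).
Diego in UTC: 09:00-11:45, 12:00-16:15 (add 3h to convert from UTC-3).
Nadia ∩ Zubin: 09:30-14:15, 16:00-16:15, 16:30-17:00.
Nadia ∩ Zubin ∩ Freya: 09:30-10:30, 12:00-14:15.
Nadia ∩ Zubin ∩ Freya ∩ Sam: 09:30-10:30, 12:45-14:15.
Nadia ∩ Zubin ∩ Freya ∩ Sam ∩ Kavya: 09:30-10:30, 13:00-14:15.
Nadia ∩ Zubin ∩ Freya ∩ Sam ∩ Kavya ∩ Wendy: 10:00-10:30, 13:00-14:15.
Nadia ∩ Zubin ∩ Freya ∩ Sam ∩ Kavya ∩ Wendy ∩ Diego: 10:00-10:30, 13:00-14:15.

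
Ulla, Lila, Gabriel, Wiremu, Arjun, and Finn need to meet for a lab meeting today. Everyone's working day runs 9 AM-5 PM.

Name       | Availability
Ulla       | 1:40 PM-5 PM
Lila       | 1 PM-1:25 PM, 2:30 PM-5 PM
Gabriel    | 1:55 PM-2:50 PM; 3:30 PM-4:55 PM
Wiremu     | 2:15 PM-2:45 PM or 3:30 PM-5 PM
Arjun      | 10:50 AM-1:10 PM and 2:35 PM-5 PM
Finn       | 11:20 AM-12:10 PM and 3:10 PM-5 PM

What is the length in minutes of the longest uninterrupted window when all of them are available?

85

Ulla ∩ Lila: 14:30-17:00.
Ulla ∩ Lila ∩ Gabriel: 14:30-14:50, 15:30-16:55.
Ulla ∩ Lila ∩ Gabriel ∩ Wiremu: 14:30-14:45, 15:30-16:55.
Ulla ∩ Lila ∩ Gabriel ∩ Wiremu ∩ Arjun: 14:35-14:45, 15:30-16:55.
Ulla ∩ Lila ∩ Gabriel ∩ Wiremu ∩ Arjun ∩ Finn: 15:30-16:55.
So the common availability across everyone is 15:30-16:55.
The longest is 15:30-16:55 at 85 minutes.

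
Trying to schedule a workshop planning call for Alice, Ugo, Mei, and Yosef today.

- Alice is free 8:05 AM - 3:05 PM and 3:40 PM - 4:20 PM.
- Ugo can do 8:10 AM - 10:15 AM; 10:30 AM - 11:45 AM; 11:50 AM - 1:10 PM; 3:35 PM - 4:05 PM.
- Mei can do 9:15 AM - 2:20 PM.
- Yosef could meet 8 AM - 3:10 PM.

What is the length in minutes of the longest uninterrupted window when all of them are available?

Alice ∩ Ugo: 08:10-10:15, 10:30-11:45, 11:50-13:10, 15:40-16:05.
Alice ∩ Ugo ∩ Mei: 09:15-10:15, 10:30-11:45, 11:50-13:10.
Alice ∩ Ugo ∩ Mei ∩ Yosef: 09:15-10:15, 10:30-11:45, 11:50-13:10.
Those are the intersection windows.
The longest is 11:50-13:10 at 80 minutes.

80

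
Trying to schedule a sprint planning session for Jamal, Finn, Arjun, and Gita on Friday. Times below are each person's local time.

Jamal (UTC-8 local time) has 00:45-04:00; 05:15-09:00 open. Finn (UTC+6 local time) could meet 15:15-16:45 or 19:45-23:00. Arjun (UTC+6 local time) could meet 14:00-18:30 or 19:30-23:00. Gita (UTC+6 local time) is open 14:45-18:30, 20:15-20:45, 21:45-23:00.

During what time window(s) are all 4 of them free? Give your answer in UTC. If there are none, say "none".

Jamal in UTC: 08:45-12:00, 13:15-17:00 (add 8h to convert from UTC-8).
Finn in UTC: 09:15-10:45, 13:45-17:00 (subtract 6h to convert from UTC+6).
Arjun in UTC: 08:00-12:30, 13:30-17:00 (subtract 6h to convert from UTC+6).
Gita in UTC: 08:45-12:30, 14:15-14:45, 15:45-17:00 (subtract 6h to convert from UTC+6).
Jamal ∩ Finn: 09:15-10:45, 13:45-17:00.
Jamal ∩ Finn ∩ Arjun: 09:15-10:45, 13:45-17:00.
Jamal ∩ Finn ∩ Arjun ∩ Gita: 09:15-10:45, 14:15-14:45, 15:45-17:00.
So the common availability across everyone is 09:15-10:45, 14:15-14:45, 15:45-17:00.

09:15-10:45, 14:15-14:45, 15:45-17:00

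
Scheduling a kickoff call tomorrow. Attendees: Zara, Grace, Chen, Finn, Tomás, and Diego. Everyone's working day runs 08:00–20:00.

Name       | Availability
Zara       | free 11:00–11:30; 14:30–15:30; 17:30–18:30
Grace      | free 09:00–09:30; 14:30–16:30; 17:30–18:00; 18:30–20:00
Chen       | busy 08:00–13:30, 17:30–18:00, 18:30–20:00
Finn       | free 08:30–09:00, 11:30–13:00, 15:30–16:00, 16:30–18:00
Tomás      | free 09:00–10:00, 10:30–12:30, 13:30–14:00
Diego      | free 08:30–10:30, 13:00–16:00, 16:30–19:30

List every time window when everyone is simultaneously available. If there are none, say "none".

Zara free: 11:00-11:30, 14:30-15:30, 17:30-18:30.
Grace free: 09:00-09:30, 14:30-16:30, 17:30-18:00, 18:30-20:00.
Chen free: 13:30-17:30, 18:00-18:30 (invert busy blocks within the working day).
Finn free: 08:30-09:00, 11:30-13:00, 15:30-16:00, 16:30-18:00.
Tomás free: 09:00-10:00, 10:30-12:30, 13:30-14:00.
Diego free: 08:30-10:30, 13:00-16:00, 16:30-19:30.
Zara ∩ Grace: 14:30-15:30, 17:30-18:00.
Zara ∩ Grace ∩ Chen: 14:30-15:30.
Zara ∩ Grace ∩ Chen ∩ Finn: ∅.
Zara ∩ Grace ∩ Chen ∩ Finn ∩ Tomás: ∅.
Zara ∩ Grace ∩ Chen ∩ Finn ∩ Tomás ∩ Diego: ∅.
There is no time when everyone is free.

none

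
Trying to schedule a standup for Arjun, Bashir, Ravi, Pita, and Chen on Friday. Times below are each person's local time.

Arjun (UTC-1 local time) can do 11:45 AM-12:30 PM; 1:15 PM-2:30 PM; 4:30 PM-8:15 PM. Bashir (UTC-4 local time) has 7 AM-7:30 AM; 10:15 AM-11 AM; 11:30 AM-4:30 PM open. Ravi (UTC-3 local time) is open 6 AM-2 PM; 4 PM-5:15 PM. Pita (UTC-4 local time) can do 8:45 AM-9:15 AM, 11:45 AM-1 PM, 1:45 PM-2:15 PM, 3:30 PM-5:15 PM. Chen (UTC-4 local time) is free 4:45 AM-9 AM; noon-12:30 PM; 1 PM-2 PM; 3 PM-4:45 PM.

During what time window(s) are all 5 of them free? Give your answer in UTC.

19:30-20:15

Arjun in UTC: 12:45-13:30, 14:15-15:30, 17:30-21:15 (add 1h to convert from UTC-1).
Bashir in UTC: 11:00-11:30, 14:15-15:00, 15:30-20:30 (add 4h to convert from UTC-4).
Ravi in UTC: 09:00-17:00, 19:00-20:15 (add 3h to convert from UTC-3).
Pita in UTC: 12:45-13:15, 15:45-17:00, 17:45-18:15, 19:30-21:15 (add 4h to convert from UTC-4).
Chen in UTC: 08:45-13:00, 16:00-16:30, 17:00-18:00, 19:00-20:45 (add 4h to convert from UTC-4).
Arjun ∩ Bashir: 14:15-15:00, 17:30-20:30.
Arjun ∩ Bashir ∩ Ravi: 14:15-15:00, 19:00-20:15.
Arjun ∩ Bashir ∩ Ravi ∩ Pita: 19:30-20:15.
Arjun ∩ Bashir ∩ Ravi ∩ Pita ∩ Chen: 19:30-20:15.
So the common availability across everyone is 19:30-20:15.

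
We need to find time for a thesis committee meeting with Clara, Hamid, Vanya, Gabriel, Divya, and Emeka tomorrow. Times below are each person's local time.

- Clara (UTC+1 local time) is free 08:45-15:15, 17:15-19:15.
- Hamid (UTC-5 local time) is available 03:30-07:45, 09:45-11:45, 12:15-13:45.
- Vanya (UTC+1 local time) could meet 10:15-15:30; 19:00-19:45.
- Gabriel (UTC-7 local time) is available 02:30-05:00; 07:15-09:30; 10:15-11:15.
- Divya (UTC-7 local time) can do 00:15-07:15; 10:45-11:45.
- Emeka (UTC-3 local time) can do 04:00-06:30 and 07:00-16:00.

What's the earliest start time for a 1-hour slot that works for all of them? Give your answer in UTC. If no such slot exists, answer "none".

Clara in UTC: 07:45-14:15, 16:15-18:15 (subtract 1h to convert from UTC+1).
Hamid in UTC: 08:30-12:45, 14:45-16:45, 17:15-18:45 (add 5h to convert from UTC-5).
Vanya in UTC: 09:15-14:30, 18:00-18:45 (subtract 1h to convert from UTC+1).
Gabriel in UTC: 09:30-12:00, 14:15-16:30, 17:15-18:15 (add 7h to convert from UTC-7).
Divya in UTC: 07:15-14:15, 17:45-18:45 (add 7h to convert from UTC-7).
Emeka in UTC: 07:00-09:30, 10:00-19:00 (add 3h to convert from UTC-3).
Clara ∩ Hamid: 08:30-12:45, 16:15-16:45, 17:15-18:15.
Clara ∩ Hamid ∩ Vanya: 09:15-12:45, 18:00-18:15.
Clara ∩ Hamid ∩ Vanya ∩ Gabriel: 09:30-12:00, 18:00-18:15.
Clara ∩ Hamid ∩ Vanya ∩ Gabriel ∩ Divya: 09:30-12:00, 18:00-18:15.
Clara ∩ Hamid ∩ Vanya ∩ Gabriel ∩ Divya ∩ Emeka: 10:00-12:00, 18:00-18:15.
The first common window of at least 60 minutes is 10:00-12:00, so the earliest start is 10:00.

10:00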